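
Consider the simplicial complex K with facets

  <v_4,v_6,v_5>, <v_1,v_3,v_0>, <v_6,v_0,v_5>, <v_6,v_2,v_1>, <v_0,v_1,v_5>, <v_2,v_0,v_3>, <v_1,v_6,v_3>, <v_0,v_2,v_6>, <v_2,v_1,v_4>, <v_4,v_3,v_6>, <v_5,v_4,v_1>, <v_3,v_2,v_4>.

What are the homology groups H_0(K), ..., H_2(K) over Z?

H_0 = Z,  H_1 = Z/2Z,  H_2 = 0.

Fix the vertex order v_0 < v_1 < v_2 < v_3 < v_4 < v_5 < v_6 and write every simplex with vertices in increasing order. Then dim K = 2 and the simplices of K are:

  0-simplices (7): [v_0], [v_1], [v_2], [v_3], [v_4], [v_5], [v_6]
  1-simplices (18): (18 of them)
  2-simplices (12): (12 of them)

Hence C_0 ≅ Z^7, C_1 ≅ Z^18, C_2 ≅ Z^12.

∂_1: C_1 → C_0 maps an edge to its endpoints' difference, ∂[p,q] = q − p. For instance
  ∂[v_2,v_3] = [v_3] − [v_2].
The resulting 7×18 matrix has rank 6, and its Smith normal form has invariant factors (1,1,1,1,1,1).

∂_2: C_2 → C_1 acts by ∂[p,q,r] = [q,r] − [p,r] + [p,q]. For instance
  ∂[v_1,v_3,v_6] = [v_3,v_6] − [v_1,v_6] + [v_1,v_3],
  ∂[v_0,v_1,v_3] = [v_1,v_3] − [v_0,v_3] + [v_0,v_1].
The 18×12 boundary matrix has rank 12 and Smith normal form diag(1,1,1,1,1,1,1,1,1,1,1,2).

Computing H_k = (kernel of ∂_k) / (image of ∂_{k+1}):

  H_0: rank C_0 − rank ∂_1 = 7 − 6 = 1, and the invariant factors of ∂_1 are all 1, so H_0 ≅ Z.
  H_1: rank ker ∂_1 − rank ∂_2 = (18 − 6) − 12 = 0, and ∂_2 has invariant factor 2 > 1, so H_1 ≅ Z/2Z.
  H_2: rank ker ∂_2 − rank ∂_3 = (12 − 12) − 0 = 0, and there is no ∂_3, so H_2 ≅ 0.

(K is a triangulation of the real projective plane RP^2.)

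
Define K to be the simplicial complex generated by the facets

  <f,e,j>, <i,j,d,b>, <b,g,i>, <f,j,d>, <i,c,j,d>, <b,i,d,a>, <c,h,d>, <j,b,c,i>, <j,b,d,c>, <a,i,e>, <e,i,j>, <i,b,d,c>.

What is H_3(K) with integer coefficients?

Take the total order a < b < c < d < e < f < g < h < i < j on the vertex set. Then K (dimension 3) consists of the simplices:

  0-simplices (10): a, b, c, d, e, f, g, h, i, j
  1-simplices (23): ab, ad, ae, ai, bc, bd, bg, bi, bj, cd, ch, ci, cj, df, dh, di, dj, ef, ei, ej, fj, gi, ij
  2-simplices (19): abd, abi, adi, aei, bcd, bci, bcj, bdi, bdj, bgi, bij, cdh, cdi, cdj, cij, dfj, dij, efj, eij
  3-simplices (6): abdi, bcdi, bcdj, bcij, bdij, cdij

Hence C_0 ≅ Z^10, C_1 ≅ Z^23, C_2 ≅ Z^19, C_3 ≅ Z^6.

Boundary ∂_1: C_1 → C_0 is given by ∂[p,q] = [q] − [p]. For instance
  ∂gi = i − g.
As a 10×23 matrix over Z this has rank 9, with invariant factors (1,1,1,1,1,1,1,1,1).

Boundary ∂_2: C_2 → C_1 sends each 2-simplex [p,q,r] to [q,r] − [p,r] + [p,q]. For instance
  ∂cij = ij − cj + ci,
  ∂bdi = di − bi + bd.
The resulting 23×19 matrix has rank 14, and its Smith normal form has invariant factors (1,1,1,1,1,1,1,1,1,1,1,1,1,1).

The boundary map ∂_3: C_3 → C_2 sends each 3-simplex σ to the alternating sum Σ_i (−1)^i (σ with its i-th vertex removed). For instance
  ∂bcdi = cdi − bdi + bci − bcd,
  ∂cdij = dij − cij + cdj − cdi.
As a 19×6 matrix over Z this has rank 5, with invariant factors (1,1,1,1,1).

Reading off H_k = ker ∂_k / im ∂_{k+1}:

  H_3: rank ker ∂_3 − rank ∂_4 = (6 − 5) − 0 = 1, and there is no ∂_4, so H_3 ≅ Z.

H_3 ≅ Z.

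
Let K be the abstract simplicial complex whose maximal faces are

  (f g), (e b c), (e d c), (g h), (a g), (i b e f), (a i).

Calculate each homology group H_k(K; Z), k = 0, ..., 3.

K has 9 vertices, 14 edges, 6 triangles, 1 3-simplex.
rank ∂_0 = 0, rank ∂_1 = 8 ⇒ b_0 = 9 − 0 − 8 = 1; all invariant factors of ∂_1 are 1 so no torsion. So H_0 ≅ Z.
rank ∂_1 = 8, rank ∂_2 = 5 ⇒ b_1 = 14 − 8 − 5 = 1; all invariant factors of ∂_2 are 1 so no torsion. So H_1 ≅ Z.
rank ∂_2 = 5, rank ∂_3 = 1 ⇒ b_2 = 6 − 5 − 1 = 0; all invariant factors of ∂_3 are 1 so no torsion. So H_2 ≅ 0.
rank ∂_3 = 1, rank ∂_4 = 0 ⇒ b_3 = 1 − 1 − 0 = 0. So H_3 ≅ 0.

H_0 = Z,  H_1 = Z,  H_2 = 0,  H_3 = 0.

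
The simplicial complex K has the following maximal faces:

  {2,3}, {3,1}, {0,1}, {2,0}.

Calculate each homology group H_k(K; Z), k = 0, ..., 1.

H_0 ≅ Z,  H_1 ≅ Z.

K has 4 vertices, 4 edges.
rank ∂_0 = 0, rank ∂_1 = 3 ⇒ b_0 = 4 − 0 − 3 = 1; all invariant factors of ∂_1 are 1 so no torsion. So H_0 ≅ Z.
rank ∂_1 = 3, rank ∂_2 = 0 ⇒ b_1 = 4 − 3 − 0 = 1. So H_1 ≅ Z.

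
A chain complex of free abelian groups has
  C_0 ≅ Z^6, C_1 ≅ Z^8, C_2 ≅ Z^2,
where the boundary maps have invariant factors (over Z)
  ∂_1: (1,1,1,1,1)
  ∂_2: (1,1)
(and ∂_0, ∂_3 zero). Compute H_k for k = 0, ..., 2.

H_0 = Z,  H_1 = Z,  H_2 = 0.

H_0: b_0 = 6 − 0 − 5 = 1; torsion from ∂_1 factors > 1: none. So H_0 = Z.
H_1: b_1 = 8 − 5 − 2 = 1; torsion from ∂_2 factors > 1: none. So H_1 = Z.
H_2: b_2 = 2 − 2 − 0 = 0; torsion from ∂_3 factors > 1: none. So H_2 = 0.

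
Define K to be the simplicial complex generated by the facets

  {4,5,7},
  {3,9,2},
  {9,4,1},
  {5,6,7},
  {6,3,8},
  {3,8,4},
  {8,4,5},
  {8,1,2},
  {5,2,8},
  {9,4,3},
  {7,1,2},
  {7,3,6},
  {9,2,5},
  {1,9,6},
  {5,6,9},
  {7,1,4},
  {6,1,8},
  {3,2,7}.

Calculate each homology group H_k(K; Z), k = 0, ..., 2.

We work with the vertex ordering 1 < 2 < 3 < 4 < 5 < 6 < 7 < 8 < 9. The simplices of K, each written with vertices in increasing order, are:

  0-simplices (9): [1], [2], [3], [4], [5], [6], [7], [8], [9]
  1-simplices (27): (27 of them)
  2-simplices (18): [1,2,7], [1,2,8], [1,4,7], [1,4,9], [1,6,8], [1,6,9], [2,3,7], [2,3,9], [2,5,8], [2,5,9], [3,4,8], [3,4,9], [3,6,7], [3,6,8], [4,5,7], [4,5,8], [5,6,7], [5,6,9]

giving chain groups C_0 ≅ Z^9, C_1 ≅ Z^27, C_2 ≅ Z^18.

∂_1: C_1 → C_0 is given by ∂[p,q] = [q] − [p]. For instance
  ∂[3,9] = [9] − [3].
This gives a 9×27 integer matrix of rank 8; reducing to Smith normal form yields diagonal entries (1,1,1,1,1,1,1,1).

Boundary ∂_2: C_2 → C_1 maps a triangle to the signed sum of its edges. For instance
  ∂[4,5,7] = [5,7] − [4,7] + [4,5],
  ∂[2,5,8] = [5,8] − [2,8] + [2,5].
This gives a 27×18 integer matrix of rank 17; reducing to Smith normal form yields diagonal entries (1,1,1,1,1,1,1,1,1,1,1,1,1,1,1,1,1).

From H_k ≅ ker(∂_k) / im(∂_{k+1}) we obtain:

  H_0: rank C_0 − rank ∂_1 = 9 − 8 = 1, and the invariant factors of ∂_1 are all 1, so H_0 ≅ Z.
  H_1: rank ker ∂_1 − rank ∂_2 = (27 − 8) − 17 = 2, and the invariant factors of ∂_2 are all 1, so H_1 ≅ Z^2.
  H_2: rank ker ∂_2 − rank ∂_3 = (18 − 17) − 0 = 1, and there is no ∂_3, so H_2 ≅ Z.

As a check, the Euler characteristic is 9 − 27 + 18 = 0, which agrees with 1 − 2 + 1 = 0.

H_0 = Z,  H_1 = Z^2,  H_2 = Z.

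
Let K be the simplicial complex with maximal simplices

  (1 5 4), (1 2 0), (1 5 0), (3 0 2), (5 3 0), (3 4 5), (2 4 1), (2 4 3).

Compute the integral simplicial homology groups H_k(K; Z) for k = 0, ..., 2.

H_0 = Z,  H_1 = 0,  H_2 = Z.

K has 6 vertices, 12 edges, 8 triangles.
rank ∂_0 = 0, rank ∂_1 = 5 ⇒ b_0 = 6 − 0 − 5 = 1; all invariant factors of ∂_1 are 1 so no torsion. So H_0 = Z.
rank ∂_1 = 5, rank ∂_2 = 7 ⇒ b_1 = 12 − 5 − 7 = 0; all invariant factors of ∂_2 are 1 so no torsion. So H_1 = 0.
rank ∂_2 = 7, rank ∂_3 = 0 ⇒ b_2 = 8 − 7 − 0 = 1. So H_2 = Z.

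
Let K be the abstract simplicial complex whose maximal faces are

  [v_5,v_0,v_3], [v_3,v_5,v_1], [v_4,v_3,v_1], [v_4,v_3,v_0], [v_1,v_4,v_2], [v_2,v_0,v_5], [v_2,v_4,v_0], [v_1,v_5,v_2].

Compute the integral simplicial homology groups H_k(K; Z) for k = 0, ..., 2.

H_0 ≅ Z,  H_1 = 0,  H_2 ≅ Z.

Order the vertices as v_0 < v_1 < v_2 < v_3 < v_4 < v_5. Listing each simplex with vertices in this order, K has dimension 2 with simplices:

  0-simplices (6): [v_0], [v_1], [v_2], [v_3], [v_4], [v_5]
  1-simplices (12): [v_0,v_2], [v_0,v_3], [v_0,v_4], [v_0,v_5], [v_1,v_2], [v_1,v_3], [v_1,v_4], [v_1,v_5], [v_2,v_4], [v_2,v_5], [v_3,v_4], [v_3,v_5]
  2-simplices (8): [v_0,v_2,v_4], [v_0,v_2,v_5], [v_0,v_3,v_4], [v_0,v_3,v_5], [v_1,v_2,v_4], [v_1,v_2,v_5], [v_1,v_3,v_4], [v_1,v_3,v_5]

giving chain groups C_0 ≅ Z^6, C_1 ≅ Z^12, C_2 ≅ Z^8.

Boundary ∂_1: C_1 → C_0 maps an edge to its endpoints' difference, ∂[p,q] = q − p. For instance
  ∂[v_3,v_5] = [v_5] − [v_3].
As a 6×12 matrix over Z this has rank 5, with invariant factors (1,1,1,1,1).

Boundary ∂_2: C_2 → C_1 maps a triangle to the signed sum of its edges. For instance
  ∂[v_0,v_2,v_5] = [v_2,v_5] − [v_0,v_5] + [v_0,v_2],
  ∂[v_1,v_3,v_4] = [v_3,v_4] − [v_1,v_4] + [v_1,v_3].
This gives a 12×8 integer matrix of rank 7; reducing to Smith normal form yields diagonal entries (1,1,1,1,1,1,1).

Now H_k = ker ∂_k / im ∂_{k+1}, so:

  H_0: rank C_0 − rank ∂_1 = 6 − 5 = 1, and the invariant factors of ∂_1 are all 1, so H_0 = Z.
  H_1: rank ker ∂_1 − rank ∂_2 = (12 − 5) − 7 = 0, and the invariant factors of ∂_2 are all 1, so H_1 = 0.
  H_2: rank ker ∂_2 − rank ∂_3 = (8 − 7) − 0 = 1, and there is no ∂_3, so H_2 = Z.

(K is a triangulation of the 2-sphere S^2.)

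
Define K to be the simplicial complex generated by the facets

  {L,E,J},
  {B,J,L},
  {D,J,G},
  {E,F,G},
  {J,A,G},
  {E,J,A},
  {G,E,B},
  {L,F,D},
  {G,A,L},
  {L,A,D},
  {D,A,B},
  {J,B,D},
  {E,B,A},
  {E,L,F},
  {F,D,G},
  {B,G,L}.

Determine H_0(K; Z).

Order the vertices as A < B < D < E < F < G < J < L. Listing each simplex with vertices in this order, K has dimension 2 with simplices:

  0-simplices (8): A, B, D, E, F, G, J, L
  1-simplices (24): AB, AD, AE, AG, AJ, AL, BD, BE, BG, BJ, BL, DF, DG, DJ, DL, EF, EG, EJ, EL, FG, FL, GJ, GL, JL
  2-simplices (16): ABD, ABE, ADL, AEJ, AGJ, AGL, BDJ, BEG, BGL, BJL, DFG, DFL, DGJ, EFG, EFL, EJL

Hence C_0 ≅ Z^8, C_1 ≅ Z^24, C_2 ≅ Z^16.

The boundary map ∂_1: C_1 → C_0 is given by ∂[p,q] = [q] − [p].
This gives a 8×24 integer matrix of rank 7; reducing to Smith normal form yields diagonal entries (1,1,1,1,1,1,1).

Boundary ∂_2: C_2 → C_1 acts by ∂[p,q,r] = [q,r] − [p,r] + [p,q]. For instance
  ∂BGL = GL − BL + BG,
  ∂AGJ = GJ − AJ + AG.
The resulting 24×16 matrix has rank 15, and its Smith normal form has invariant factors (1,1,1,1,1,1,1,1,1,1,1,1,1,1,1).

Now H_k = ker ∂_k / im ∂_{k+1}, so:

  H_0: rank C_0 − rank ∂_1 = 8 − 7 = 1, and the invariant factors of ∂_1 are all 1, so H_0 ≅ Z.

(K is a triangulation of the torus T^2.)

H_0 ≅ Z.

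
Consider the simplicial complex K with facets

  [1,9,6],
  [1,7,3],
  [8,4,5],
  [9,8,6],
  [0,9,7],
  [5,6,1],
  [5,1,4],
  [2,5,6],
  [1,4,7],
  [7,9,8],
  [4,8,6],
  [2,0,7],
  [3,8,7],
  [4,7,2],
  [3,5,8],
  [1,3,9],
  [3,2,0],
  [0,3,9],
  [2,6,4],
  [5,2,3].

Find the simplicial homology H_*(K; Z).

Take the total order 0 < 1 < 2 < 3 < 4 < 5 < 6 < 7 < 8 < 9 on the vertex set. Then K (dimension 2) consists of the simplices:

  0-simplices (10): [0], [1], [2], [3], [4], [5], [6], [7], [8], [9]
  1-simplices (30): (30 of them)
  2-simplices (20): (20 of them)

Hence C_0 ≅ Z^10, C_1 ≅ Z^30, C_2 ≅ Z^20.

∂_1: C_1 → C_0 maps an edge to its endpoints' difference, ∂[p,q] = q − p.
The resulting 10×30 matrix has rank 9, and its Smith normal form has invariant factors (1,1,1,1,1,1,1,1,1).

The boundary map ∂_2: C_2 → C_1 sends each 2-simplex [p,q,r] to [q,r] − [p,r] + [p,q]. For instance
  ∂[0,2,7] = [2,7] − [0,7] + [0,2],
  ∂[1,3,7] = [3,7] − [1,7] + [1,3].
As a 30×20 matrix over Z this has rank 20, with invariant factors (1,1,1,1,1,1,1,1,1,1,1,1,1,1,1,1,1,1,1,2).

From H_k ≅ ker(∂_k) / im(∂_{k+1}) we obtain:

  H_0: rank C_0 − rank ∂_1 = 10 − 9 = 1, and the invariant factors of ∂_1 are all 1, so H_0 = Z.
  H_1: rank ker ∂_1 − rank ∂_2 = (30 − 9) − 20 = 1, and ∂_2 has invariant factor 2 > 1, so H_1 = Z ⊕ Z/2Z.
  H_2: rank ker ∂_2 − rank ∂_3 = (20 − 20) − 0 = 0, and there is no ∂_3, so H_2 = 0.

As a check, the Euler characteristic is 10 − 30 + 20 = 0, which agrees with 1 − 1 + 0 = 0.
(K is a triangulation of the Klein bottle.)

H_0 = Z,  H_1 = Z ⊕ Z/2Z,  H_2 = 0.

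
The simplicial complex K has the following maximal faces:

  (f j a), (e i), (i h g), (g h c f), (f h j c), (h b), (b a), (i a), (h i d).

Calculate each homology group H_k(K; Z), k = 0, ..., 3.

H_0 = Z,  H_1 = Z^2,  H_2 = 0,  H_3 = 0.

K has 10 vertices, 19 edges, 10 triangles, 2 3-simplices.
rank ∂_0 = 0, rank ∂_1 = 9 ⇒ b_0 = 10 − 0 − 9 = 1; all invariant factors of ∂_1 are 1 so no torsion. So H_0 = Z.
rank ∂_1 = 9, rank ∂_2 = 8 ⇒ b_1 = 19 − 9 − 8 = 2; all invariant factors of ∂_2 are 1 so no torsion. So H_1 = Z^2.
rank ∂_2 = 8, rank ∂_3 = 2 ⇒ b_2 = 10 − 8 − 2 = 0; all invariant factors of ∂_3 are 1 so no torsion. So H_2 = 0.
rank ∂_3 = 2, rank ∂_4 = 0 ⇒ b_3 = 2 − 2 − 0 = 0. So H_3 = 0.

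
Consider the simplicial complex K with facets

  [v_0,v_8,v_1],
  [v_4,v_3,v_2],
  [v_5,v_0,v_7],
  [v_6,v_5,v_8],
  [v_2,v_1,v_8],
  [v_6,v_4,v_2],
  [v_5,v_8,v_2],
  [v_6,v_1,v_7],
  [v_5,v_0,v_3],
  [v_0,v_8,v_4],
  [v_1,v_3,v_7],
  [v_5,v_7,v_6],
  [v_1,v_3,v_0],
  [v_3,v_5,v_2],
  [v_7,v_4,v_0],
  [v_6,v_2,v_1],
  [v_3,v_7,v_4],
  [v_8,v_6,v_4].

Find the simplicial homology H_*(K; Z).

H_0 = Z,  H_1 = Z ⊕ Z/2,  H_2 = 0.

Fix the vertex order v_0 < v_1 < v_2 < v_3 < v_4 < v_5 < v_6 < v_7 < v_8 and write every simplex with vertices in increasing order. Then dim K = 2 and the simplices of K are:

  0-simplices (9): [v_0], [v_1], [v_2], [v_3], [v_4], [v_5], [v_6], [v_7], [v_8]
  1-simplices (27): (27 of them)
  2-simplices (18): (18 of them)

giving chain groups C_0 ≅ Z^9, C_1 ≅ Z^27, C_2 ≅ Z^18.

∂_1: C_1 → C_0 maps an edge to its endpoints' difference, ∂[p,q] = q − p.
As a 9×27 matrix over Z this has rank 8, with invariant factors (1,1,1,1,1,1,1,1).

The boundary map ∂_2: C_2 → C_1 maps a triangle to the signed sum of its edges. For instance
  ∂[v_1,v_2,v_6] = [v_2,v_6] − [v_1,v_6] + [v_1,v_2],
  ∂[v_0,v_4,v_8] = [v_4,v_8] − [v_0,v_8] + [v_0,v_4].
This gives a 27×18 integer matrix of rank 18; reducing to Smith normal form yields diagonal entries (1,1,1,1,1,1,1,1,1,1,1,1,1,1,1,1,1,2).

Reading off H_k = ker ∂_k / im ∂_{k+1}:

  H_0: rank C_0 − rank ∂_1 = 9 − 8 = 1, and the invariant factors of ∂_1 are all 1, so H_0 = Z.
  H_1: rank ker ∂_1 − rank ∂_2 = (27 − 8) − 18 = 1, and ∂_2 has invariant factor 2 > 1, so H_1 = Z ⊕ Z/2.
  H_2: rank ker ∂_2 − rank ∂_3 = (18 − 18) − 0 = 0, and there is no ∂_3, so H_2 = 0.

(K is a triangulation of the Klein bottle.)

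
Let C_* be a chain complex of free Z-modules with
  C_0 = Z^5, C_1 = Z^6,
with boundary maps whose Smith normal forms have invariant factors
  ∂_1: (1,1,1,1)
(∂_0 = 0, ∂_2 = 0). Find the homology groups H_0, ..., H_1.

H_0 ≅ Z,  H_1 ≅ Z^2.

H_0: b_0 = 5 − 0 − 4 = 1; torsion from ∂_1 factors > 1: none. So H_0 ≅ Z.
H_1: b_1 = 6 − 4 − 0 = 2; torsion from ∂_2 factors > 1: none. So H_1 ≅ Z^2.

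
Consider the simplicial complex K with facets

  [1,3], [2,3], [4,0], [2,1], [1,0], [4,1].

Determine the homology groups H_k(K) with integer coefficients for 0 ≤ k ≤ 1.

H_0 = Z,  H_1 = Z^2.

K has 5 vertices, 6 edges.
rank ∂_0 = 0, rank ∂_1 = 4 ⇒ b_0 = 5 − 0 − 4 = 1; all invariant factors of ∂_1 are 1 so no torsion. So H_0 ≅ Z.
rank ∂_1 = 4, rank ∂_2 = 0 ⇒ b_1 = 6 − 4 − 0 = 2. So H_1 ≅ Z^2.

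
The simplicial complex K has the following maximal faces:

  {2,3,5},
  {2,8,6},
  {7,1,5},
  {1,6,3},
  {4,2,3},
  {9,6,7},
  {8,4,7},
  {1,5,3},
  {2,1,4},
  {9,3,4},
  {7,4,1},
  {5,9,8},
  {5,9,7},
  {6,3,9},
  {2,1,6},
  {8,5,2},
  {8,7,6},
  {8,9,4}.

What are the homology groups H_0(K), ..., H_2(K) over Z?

We work with the vertex ordering 1 < 2 < 3 < 4 < 5 < 6 < 7 < 8 < 9. The simplices of K, each written with vertices in increasing order, are:

  0-simplices (9): [1], [2], [3], [4], [5], [6], [7], [8], [9]
  1-simplices (27): (27 of them)
  2-simplices (18): [1,2,4], [1,2,6], [1,3,5], [1,3,6], [1,4,7], [1,5,7], [2,3,4], [2,3,5], [2,5,8], [2,6,8], [3,4,9], [3,6,9], [4,7,8], [4,8,9], [5,7,9], [5,8,9], [6,7,8], [6,7,9]

giving chain groups C_0 ≅ Z^9, C_1 ≅ Z^27, C_2 ≅ Z^18.

The boundary map ∂_1: C_1 → C_0 sends each edge [p,q] (with p < q) to q − p. For instance
  ∂[3,6] = [6] − [3].
As a 9×27 matrix over Z this has rank 8, with invariant factors (1,1,1,1,1,1,1,1).

Boundary ∂_2: C_2 → C_1 acts by ∂[p,q,r] = [q,r] − [p,r] + [p,q]. For instance
  ∂[6,7,8] = [7,8] − [6,8] + [6,7],
  ∂[2,3,4] = [3,4] − [2,4] + [2,3].
The resulting 27×18 matrix has rank 18, and its Smith normal form has invariant factors (1,1,1,1,1,1,1,1,1,1,1,1,1,1,1,1,1,2).

Reading off H_k = ker ∂_k / im ∂_{k+1}:

  H_0: rank C_0 − rank ∂_1 = 9 − 8 = 1, and the invariant factors of ∂_1 are all 1, so H_0 ≅ Z.
  H_1: rank ker ∂_1 − rank ∂_2 = (27 − 8) − 18 = 1, and ∂_2 has invariant factor 2 > 1, so H_1 ≅ Z ⊕ Z/2Z.
  H_2: rank ker ∂_2 − rank ∂_3 = (18 − 18) − 0 = 0, and there is no ∂_3, so H_2 ≅ 0.

As a check, the Euler characteristic is 9 − 27 + 18 = 0, which agrees with 1 − 1 + 0 = 0.

H_0 = Z,  H_1 = Z ⊕ Z/2Z,  H_2 = 0.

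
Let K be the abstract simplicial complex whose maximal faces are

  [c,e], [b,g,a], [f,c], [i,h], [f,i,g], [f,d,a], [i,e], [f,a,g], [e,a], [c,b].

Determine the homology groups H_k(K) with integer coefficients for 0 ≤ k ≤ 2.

H_0 ≅ Z,  H_1 ≅ Z^3,  H_2 = 0.

Order the vertices as a < b < c < d < e < f < g < h < i. Listing each simplex with vertices in this order, K has dimension 2 with simplices:

  0-simplices (9): a, b, c, d, e, f, g, h, i
  1-simplices (15): ab, ad, ae, af, ag, bc, bg, ce, cf, df, ei, fg, fi, gi, hi
  2-simplices (4): abg, adf, afg, fgi

so the chain groups are C_0 ≅ Z^9, C_1 ≅ Z^15, C_2 ≅ Z^4.

∂_1: C_1 → C_0 is given by ∂[p,q] = [q] − [p]. For instance
  ∂ce = e − c.
The resulting 9×15 matrix has rank 8, and its Smith normal form has invariant factors (1,1,1,1,1,1,1,1).

∂_2: C_2 → C_1 maps a triangle to the signed sum of its edges. For instance
  ∂adf = df − af + ad,
  ∂abg = bg − ag + ab.
As a 15×4 matrix over Z this has rank 4, with invariant factors (1,1,1,1).

Reading off H_k = ker ∂_k / im ∂_{k+1}:

  H_0: rank C_0 − rank ∂_1 = 9 − 8 = 1, and the invariant factors of ∂_1 are all 1, so H_0 = Z.
  H_1: rank ker ∂_1 − rank ∂_2 = (15 − 8) − 4 = 3, and the invariant factors of ∂_2 are all 1, so H_1 = Z^3.
  H_2: rank ker ∂_2 − rank ∂_3 = (4 − 4) − 0 = 0, and there is no ∂_3, so H_2 = 0.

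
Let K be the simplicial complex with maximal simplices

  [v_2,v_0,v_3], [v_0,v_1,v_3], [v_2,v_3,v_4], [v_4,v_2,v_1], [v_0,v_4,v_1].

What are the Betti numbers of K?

b_0 = 1, b_1 = 1, b_2 = 0.

Order the vertices as v_0 < v_1 < v_2 < v_3 < v_4. Listing each simplex with vertices in this order, K has dimension 2 with simplices:

  0-simplices (5): [v_0], [v_1], [v_2], [v_3], [v_4]
  1-simplices (10): [v_0,v_1], [v_0,v_2], [v_0,v_3], [v_0,v_4], [v_1,v_2], [v_1,v_3], [v_1,v_4], [v_2,v_3], [v_2,v_4], [v_3,v_4]
  2-simplices (5): [v_0,v_1,v_3], [v_0,v_1,v_4], [v_0,v_2,v_3], [v_1,v_2,v_4], [v_2,v_3,v_4]

Hence C_0 ≅ Z^5, C_1 ≅ Z^10, C_2 ≅ Z^5.

The boundary map ∂_1: C_1 → C_0 maps an edge to its endpoints' difference, ∂[p,q] = q − p.
This gives a 5×10 integer matrix of rank 4; reducing to Smith normal form yields diagonal entries (1,1,1,1).

∂_2: C_2 → C_1 maps a triangle to the signed sum of its edges. For instance
  ∂[v_2,v_3,v_4] = [v_3,v_4] − [v_2,v_4] + [v_2,v_3],
  ∂[v_0,v_1,v_4] = [v_1,v_4] − [v_0,v_4] + [v_0,v_1].
As a 10×5 matrix over Z this has rank 5, with invariant factors (1,1,1,1,1).

From H_k ≅ ker(∂_k) / im(∂_{k+1}) we obtain:

  H_0: rank C_0 − rank ∂_1 = 5 − 4 = 1, and the invariant factors of ∂_1 are all 1, so H_0 = Z.
  H_1: rank ker ∂_1 − rank ∂_2 = (10 − 4) − 5 = 1, and the invariant factors of ∂_2 are all 1, so H_1 = Z.
  H_2: rank ker ∂_2 − rank ∂_3 = (5 − 5) − 0 = 0, and there is no ∂_3, so H_2 = 0.

As a check, the Euler characteristic is 5 − 10 + 5 = 0, which agrees with 1 − 1 + 0 = 0.
(K is a triangulation of the Möbius band.)

Hence the Betti numbers are b_0 = 1, b_1 = 1, b_2 = 0.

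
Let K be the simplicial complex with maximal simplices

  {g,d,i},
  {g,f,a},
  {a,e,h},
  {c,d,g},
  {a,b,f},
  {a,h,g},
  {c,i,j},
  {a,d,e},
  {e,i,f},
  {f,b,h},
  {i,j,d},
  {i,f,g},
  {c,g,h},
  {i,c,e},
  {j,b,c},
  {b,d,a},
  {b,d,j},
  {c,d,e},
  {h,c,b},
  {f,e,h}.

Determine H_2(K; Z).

H_2 = 0.

Fix the vertex order a < b < c < d < e < f < g < h < i < j and write every simplex with vertices in increasing order. Then dim K = 2 and the simplices of K are:

  0-simplices (10): a, b, c, d, e, f, g, h, i, j
  1-simplices (30): ab, ad, ae, af, ag, ah, bc, bd, bf, bh, bj, cd, ce, cg, ch, ci, cj, de, dg, di, dj, ef, eh, ei, fg, fh, fi, gh, gi, ij
  2-simplices (20): abd, abf, ade, aeh, afg, agh, bch, bcj, bdj, bfh, cde, cdg, cei, cgh, cij, dgi, dij, efh, efi, fgi

giving chain groups C_0 ≅ Z^10, C_1 ≅ Z^30, C_2 ≅ Z^20.

Boundary ∂_1: C_1 → C_0 is given by ∂[p,q] = [q] − [p].
This gives a 10×30 integer matrix of rank 9; reducing to Smith normal form yields diagonal entries (1,1,1,1,1,1,1,1,1).

∂_2: C_2 → C_1 acts by ∂[p,q,r] = [q,r] − [p,r] + [p,q]. For instance
  ∂agh = gh − ah + ag,
  ∂cde = de − ce + cd.
This gives a 30×20 integer matrix of rank 20; reducing to Smith normal form yields diagonal entries (1,1,1,1,1,1,1,1,1,1,1,1,1,1,1,1,1,1,1,2).

Now H_k = ker ∂_k / im ∂_{k+1}, so:

  H_2: rank ker ∂_2 − rank ∂_3 = (20 − 20) − 0 = 0, and there is no ∂_3, so H_2 ≅ 0.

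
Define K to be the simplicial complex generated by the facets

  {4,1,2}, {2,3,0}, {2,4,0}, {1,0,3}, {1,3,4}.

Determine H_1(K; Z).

Fix the vertex order 0 < 1 < 2 < 3 < 4 and write every simplex with vertices in increasing order. Then dim K = 2 and the simplices of K are:

  0-simplices (5): [0], [1], [2], [3], [4]
  1-simplices (10): [0,1], [0,2], [0,3], [0,4], [1,2], [1,3], [1,4], [2,3], [2,4], [3,4]
  2-simplices (5): [0,1,3], [0,2,3], [0,2,4], [1,2,4], [1,3,4]

giving chain groups C_0 ≅ Z^5, C_1 ≅ Z^10, C_2 ≅ Z^5.

The boundary map ∂_1: C_1 → C_0 is given by ∂[p,q] = [q] − [p].
The 5×10 boundary matrix has rank 4 and Smith normal form diag(1,1,1,1).

The boundary map ∂_2: C_2 → C_1 sends each 2-simplex [p,q,r] to [q,r] − [p,r] + [p,q]. For instance
  ∂[1,2,4] = [2,4] − [1,4] + [1,2],
  ∂[1,3,4] = [3,4] − [1,4] + [1,3].
This gives a 10×5 integer matrix of rank 5; reducing to Smith normal form yields diagonal entries (1,1,1,1,1).

From H_k ≅ ker(∂_k) / im(∂_{k+1}) we obtain:

  H_1: rank ker ∂_1 − rank ∂_2 = (10 − 4) − 5 = 1, and the invariant factors of ∂_2 are all 1, so H_1 = Z.

(K is a triangulation of the Möbius band.)

H_1 ≅ Z.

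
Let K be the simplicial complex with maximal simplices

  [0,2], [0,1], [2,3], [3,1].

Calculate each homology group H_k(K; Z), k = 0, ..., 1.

We work with the vertex ordering 0 < 1 < 2 < 3. The simplices of K, each written with vertices in increasing order, are:

  0-simplices (4): [0], [1], [2], [3]
  1-simplices (4): [0,1], [0,2], [1,3], [2,3]

Hence C_0 ≅ Z^4, C_1 ≅ Z^4.

The boundary map ∂_1: C_1 → C_0 is given by ∂[p,q] = [q] − [p]. For instance
  ∂[0,2] = [2] − [0].
The resulting 4×4 matrix has rank 3, and its Smith normal form has invariant factors (1,1,1).

Now H_k = ker ∂_k / im ∂_{k+1}, so:

  H_0: rank C_0 − rank ∂_1 = 4 − 3 = 1, and the invariant factors of ∂_1 are all 1, so H_0 = Z.
  H_1: rank ker ∂_1 − rank ∂_2 = (4 − 3) − 0 = 1, and there is no ∂_2, so H_1 = Z.

As a check, the Euler characteristic is 4 − 4 = 0, which agrees with 1 − 1 = 0.

H_0 ≅ Z,  H_1 ≅ Z.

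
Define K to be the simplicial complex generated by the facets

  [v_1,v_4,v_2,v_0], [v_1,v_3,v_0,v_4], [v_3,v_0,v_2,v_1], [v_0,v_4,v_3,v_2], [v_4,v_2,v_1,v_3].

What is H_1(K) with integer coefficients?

H_1 ≅ 0.

Fix the vertex order v_0 < v_1 < v_2 < v_3 < v_4 and write every simplex with vertices in increasing order. Then dim K = 3 and the simplices of K are:

  0-simplices (5): [v_0], [v_1], [v_2], [v_3], [v_4]
  1-simplices (10): [v_0,v_1], [v_0,v_2], [v_0,v_3], [v_0,v_4], [v_1,v_2], [v_1,v_3], [v_1,v_4], [v_2,v_3], [v_2,v_4], [v_3,v_4]
  2-simplices (10): [v_0,v_1,v_2], [v_0,v_1,v_3], [v_0,v_1,v_4], [v_0,v_2,v_3], [v_0,v_2,v_4], [v_0,v_3,v_4], [v_1,v_2,v_3], [v_1,v_2,v_4], [v_1,v_3,v_4], [v_2,v_3,v_4]
  3-simplices (5): [v_0,v_1,v_2,v_3], [v_0,v_1,v_2,v_4], [v_0,v_1,v_3,v_4], [v_0,v_2,v_3,v_4], [v_1,v_2,v_3,v_4]

giving chain groups C_0 ≅ Z^5, C_1 ≅ Z^10, C_2 ≅ Z^10, C_3 ≅ Z^5.

The boundary map ∂_1: C_1 → C_0 maps an edge to its endpoints' difference, ∂[p,q] = q − p. For instance
  ∂[v_0,v_1] = [v_1] − [v_0].
This gives a 5×10 integer matrix of rank 4; reducing to Smith normal form yields diagonal entries (1,1,1,1).

∂_2: C_2 → C_1 maps a triangle to the signed sum of its edges. For instance
  ∂[v_1,v_3,v_4] = [v_3,v_4] − [v_1,v_4] + [v_1,v_3],
  ∂[v_1,v_2,v_3] = [v_2,v_3] − [v_1,v_3] + [v_1,v_2].
The resulting 10×10 matrix has rank 6, and its Smith normal form has invariant factors (1,1,1,1,1,1).

The boundary map ∂_3: C_3 → C_2 sends each 3-simplex σ to the alternating sum Σ_i (−1)^i (σ with its i-th vertex removed). For instance
  ∂[v_0,v_1,v_2,v_3] = [v_1,v_2,v_3] − [v_0,v_2,v_3] + [v_0,v_1,v_3] − [v_0,v_1,v_2],
  ∂[v_1,v_2,v_3,v_4] = [v_2,v_3,v_4] − [v_1,v_3,v_4] + [v_1,v_2,v_4] − [v_1,v_2,v_3].
The 10×5 boundary matrix has rank 4 and Smith normal form diag(1,1,1,1).

Reading off H_k = ker ∂_k / im ∂_{k+1}:

  H_1: rank ker ∂_1 − rank ∂_2 = (10 − 4) − 6 = 0, and the invariant factors of ∂_2 are all 1, so H_1 ≅ 0.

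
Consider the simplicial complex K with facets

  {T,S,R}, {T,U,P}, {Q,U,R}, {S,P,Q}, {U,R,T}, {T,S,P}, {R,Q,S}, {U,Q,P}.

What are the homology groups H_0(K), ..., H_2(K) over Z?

Order the vertices as P < Q < R < S < T < U. Listing each simplex with vertices in this order, K has dimension 2 with simplices:

  0-simplices (6): P, Q, R, S, T, U
  1-simplices (12): PQ, PS, PT, PU, QR, QS, QU, RS, RT, RU, ST, TU
  2-simplices (8): PQS, PQU, PST, PTU, QRS, QRU, RST, RTU

Hence C_0 ≅ Z^6, C_1 ≅ Z^12, C_2 ≅ Z^8.

∂_1: C_1 → C_0 maps an edge to its endpoints' difference, ∂[p,q] = q − p.
The 6×12 boundary matrix has rank 5 and Smith normal form diag(1,1,1,1,1).

∂_2: C_2 → C_1 acts by ∂[p,q,r] = [q,r] − [p,r] + [p,q]. For instance
  ∂QRS = RS − QS + QR,
  ∂PTU = TU − PU + PT.
As a 12×8 matrix over Z this has rank 7, with invariant factors (1,1,1,1,1,1,1).

From H_k ≅ ker(∂_k) / im(∂_{k+1}) we obtain:

  H_0: rank C_0 − rank ∂_1 = 6 − 5 = 1, and the invariant factors of ∂_1 are all 1, so H_0 ≅ Z.
  H_1: rank ker ∂_1 − rank ∂_2 = (12 − 5) − 7 = 0, and the invariant factors of ∂_2 are all 1, so H_1 ≅ 0.
  H_2: rank ker ∂_2 − rank ∂_3 = (8 − 7) − 0 = 1, and there is no ∂_3, so H_2 ≅ Z.

H_0 = Z,  H_1 = 0,  H_2 = Z.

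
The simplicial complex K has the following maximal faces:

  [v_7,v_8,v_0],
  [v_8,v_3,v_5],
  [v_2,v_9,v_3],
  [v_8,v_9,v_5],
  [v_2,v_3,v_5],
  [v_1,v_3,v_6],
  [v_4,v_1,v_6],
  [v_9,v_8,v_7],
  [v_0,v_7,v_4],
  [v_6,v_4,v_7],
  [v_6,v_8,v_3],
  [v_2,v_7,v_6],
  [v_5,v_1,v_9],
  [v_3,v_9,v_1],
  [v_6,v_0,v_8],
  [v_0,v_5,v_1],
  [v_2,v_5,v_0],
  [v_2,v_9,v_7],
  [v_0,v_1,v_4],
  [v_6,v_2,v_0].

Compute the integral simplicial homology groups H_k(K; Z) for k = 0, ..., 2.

K has 10 vertices, 30 edges, 20 triangles.
rank ∂_0 = 0, rank ∂_1 = 9 ⇒ b_0 = 10 − 0 − 9 = 1; all invariant factors of ∂_1 are 1 so no torsion. So H_0 = Z.
rank ∂_1 = 9, rank ∂_2 = 20 ⇒ b_1 = 30 − 9 − 20 = 1; ∂_2 has invariant factor(s) [2] giving torsion. So H_1 = Z × Z/2.
rank ∂_2 = 20, rank ∂_3 = 0 ⇒ b_2 = 20 − 20 − 0 = 0. So H_2 = 0.

H_0 = Z,  H_1 = Z × Z/2,  H_2 = 0.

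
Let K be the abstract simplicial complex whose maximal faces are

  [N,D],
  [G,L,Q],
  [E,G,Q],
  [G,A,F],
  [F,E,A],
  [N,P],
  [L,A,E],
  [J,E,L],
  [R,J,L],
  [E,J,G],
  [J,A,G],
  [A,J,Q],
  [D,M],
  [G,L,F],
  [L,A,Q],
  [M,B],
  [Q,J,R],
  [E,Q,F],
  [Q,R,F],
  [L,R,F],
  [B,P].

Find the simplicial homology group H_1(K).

H_1 = Z^3.

K has 13 vertices, 29 edges, 16 triangles.
rank ∂_1 = 11, rank ∂_2 = 15 ⇒ b_1 = 29 − 11 − 15 = 3; all invariant factors of ∂_2 are 1 so no torsion. So H_1 ≅ Z^3.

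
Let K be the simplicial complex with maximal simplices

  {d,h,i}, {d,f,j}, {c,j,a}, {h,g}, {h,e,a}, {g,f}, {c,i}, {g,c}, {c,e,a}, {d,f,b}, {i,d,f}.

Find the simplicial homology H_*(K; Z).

We work with the vertex ordering a < b < c < d < e < f < g < h < i < j. The simplices of K, each written with vertices in increasing order, are:

  0-simplices (10): a, b, c, d, e, f, g, h, i, j
  1-simplices (20): ac, ae, ah, aj, bd, bf, ce, cg, ci, cj, df, dh, di, dj, eh, fg, fi, fj, gh, hi
  2-simplices (7): ace, acj, aeh, bdf, dfi, dfj, dhi

giving chain groups C_0 ≅ Z^10, C_1 ≅ Z^20, C_2 ≅ Z^7.

The boundary map ∂_1: C_1 → C_0 is given by ∂[p,q] = [q] − [p]. For instance
  ∂ci = i − c.
The resulting 10×20 matrix has rank 9, and its Smith normal form has invariant factors (1,1,1,1,1,1,1,1,1).

Boundary ∂_2: C_2 → C_1 maps a triangle to the signed sum of its edges. For instance
  ∂dfj = fj − dj + df,
  ∂acj = cj − aj + ac.
The resulting 20×7 matrix has rank 7, and its Smith normal form has invariant factors (1,1,1,1,1,1,1).

Computing H_k = (kernel of ∂_k) / (image of ∂_{k+1}):

  H_0: rank C_0 − rank ∂_1 = 10 − 9 = 1, and the invariant factors of ∂_1 are all 1, so H_0 = Z.
  H_1: rank ker ∂_1 − rank ∂_2 = (20 − 9) − 7 = 4, and the invariant factors of ∂_2 are all 1, so H_1 = Z^4.
  H_2: rank ker ∂_2 − rank ∂_3 = (7 − 7) − 0 = 0, and there is no ∂_3, so H_2 = 0.

H_0 = Z,  H_1 = Z^4,  H_2 = 0.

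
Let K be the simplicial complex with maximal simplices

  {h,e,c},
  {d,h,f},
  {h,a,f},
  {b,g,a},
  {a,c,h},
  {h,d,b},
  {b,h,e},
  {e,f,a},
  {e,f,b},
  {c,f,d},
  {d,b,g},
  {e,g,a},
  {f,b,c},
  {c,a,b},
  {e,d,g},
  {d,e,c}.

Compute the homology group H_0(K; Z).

Take the total order a < b < c < d < e < f < g < h on the vertex set. Then K (dimension 2) consists of the simplices:

  0-simplices (8): a, b, c, d, e, f, g, h
  1-simplices (24): ab, ac, ae, af, ag, ah, bc, bd, be, bf, bg, bh, cd, ce, cf, ch, de, df, dg, dh, ef, eg, eh, fh
  2-simplices (16): abc, abg, ach, aef, aeg, afh, bcf, bdg, bdh, bef, beh, cde, cdf, ceh, deg, dfh

so the chain groups are C_0 ≅ Z^8, C_1 ≅ Z^24, C_2 ≅ Z^16.

The boundary map ∂_1: C_1 → C_0 sends each edge [p,q] (with p < q) to q − p. For instance
  ∂de = e − d.
This gives a 8×24 integer matrix of rank 7; reducing to Smith normal form yields diagonal entries (1,1,1,1,1,1,1).

Boundary ∂_2: C_2 → C_1 maps a triangle to the signed sum of its edges. For instance
  ∂ceh = eh − ch + ce,
  ∂afh = fh − ah + af.
The 24×16 boundary matrix has rank 15 and Smith normal form diag(1,1,1,1,1,1,1,1,1,1,1,1,1,1,1).

Computing H_k = (kernel of ∂_k) / (image of ∂_{k+1}):

  H_0: rank C_0 − rank ∂_1 = 8 − 7 = 1, and the invariant factors of ∂_1 are all 1, so H_0 ≅ Z.

(K is a triangulation of the torus T^2.)

H_0 = Z.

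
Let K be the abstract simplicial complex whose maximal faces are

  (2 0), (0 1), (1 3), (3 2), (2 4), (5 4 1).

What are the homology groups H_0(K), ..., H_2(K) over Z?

H_0 = Z,  H_1 = Z^2,  H_2 = 0.

Take the total order 0 < 1 < 2 < 3 < 4 < 5 on the vertex set. Then K (dimension 2) consists of the simplices:

  0-simplices (6): [0], [1], [2], [3], [4], [5]
  1-simplices (8): [0,1], [0,2], [1,3], [1,4], [1,5], [2,3], [2,4], [4,5]
  2-simplices (1): [1,4,5]

giving chain groups C_0 ≅ Z^6, C_1 ≅ Z^8, C_2 ≅ Z^1.

The boundary map ∂_1: C_1 → C_0 is given by ∂[p,q] = [q] − [p]. For instance
  ∂[2,3] = [3] − [2].
This gives a 6×8 integer matrix of rank 5; reducing to Smith normal form yields diagonal entries (1,1,1,1,1).

∂_2: C_2 → C_1 acts by ∂[p,q,r] = [q,r] − [p,r] + [p,q]. For instance
  ∂[1,4,5] = [4,5] − [1,5] + [1,4].
As a 8×1 matrix over Z this has rank 1, with invariant factors (1).

Computing H_k = (kernel of ∂_k) / (image of ∂_{k+1}):

  H_0: rank C_0 − rank ∂_1 = 6 − 5 = 1, and the invariant factors of ∂_1 are all 1, so H_0 = Z.
  H_1: rank ker ∂_1 − rank ∂_2 = (8 − 5) − 1 = 2, and the invariant factors of ∂_2 are all 1, so H_1 = Z^2.
  H_2: rank ker ∂_2 − rank ∂_3 = (1 − 1) − 0 = 0, and there is no ∂_3, so H_2 = 0.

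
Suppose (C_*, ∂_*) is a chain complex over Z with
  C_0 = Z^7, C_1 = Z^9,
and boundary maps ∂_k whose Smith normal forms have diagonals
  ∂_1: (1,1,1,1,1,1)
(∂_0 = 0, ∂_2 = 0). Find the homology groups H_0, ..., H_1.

H_0 ≅ Z,  H_1 ≅ Z^3.

H_0: b_0 = 7 − 0 − 6 = 1; torsion from ∂_1 factors > 1: none. So H_0 ≅ Z.
H_1: b_1 = 9 − 6 − 0 = 3; torsion from ∂_2 factors > 1: none. So H_1 ≅ Z^3.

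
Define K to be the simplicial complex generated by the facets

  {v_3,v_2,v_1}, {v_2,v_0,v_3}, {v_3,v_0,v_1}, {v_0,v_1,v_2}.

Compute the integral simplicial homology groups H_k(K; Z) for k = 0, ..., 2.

H_0 ≅ Z,  H_1 = 0,  H_2 ≅ Z.

Take the total order v_0 < v_1 < v_2 < v_3 on the vertex set. Then K (dimension 2) consists of the simplices:

  0-simplices (4): [v_0], [v_1], [v_2], [v_3]
  1-simplices (6): [v_0,v_1], [v_0,v_2], [v_0,v_3], [v_1,v_2], [v_1,v_3], [v_2,v_3]
  2-simplices (4): [v_0,v_1,v_2], [v_0,v_1,v_3], [v_0,v_2,v_3], [v_1,v_2,v_3]

Hence C_0 ≅ Z^4, C_1 ≅ Z^6, C_2 ≅ Z^4.

Boundary ∂_1: C_1 → C_0 is given by ∂[p,q] = [q] − [p].
As a 4×6 matrix over Z this has rank 3, with invariant factors (1,1,1).

Boundary ∂_2: C_2 → C_1 acts by ∂[p,q,r] = [q,r] − [p,r] + [p,q]. For instance
  ∂[v_0,v_1,v_2] = [v_1,v_2] − [v_0,v_2] + [v_0,v_1],
  ∂[v_0,v_2,v_3] = [v_2,v_3] − [v_0,v_3] + [v_0,v_2].
The 6×4 boundary matrix has rank 3 and Smith normal form diag(1,1,1).

Computing H_k = (kernel of ∂_k) / (image of ∂_{k+1}):

  H_0: rank C_0 − rank ∂_1 = 4 − 3 = 1, and the invariant factors of ∂_1 are all 1, so H_0 ≅ Z.
  H_1: rank ker ∂_1 − rank ∂_2 = (6 − 3) − 3 = 0, and the invariant factors of ∂_2 are all 1, so H_1 ≅ 0.
  H_2: rank ker ∂_2 − rank ∂_3 = (4 − 3) − 0 = 1, and there is no ∂_3, so H_2 ≅ Z.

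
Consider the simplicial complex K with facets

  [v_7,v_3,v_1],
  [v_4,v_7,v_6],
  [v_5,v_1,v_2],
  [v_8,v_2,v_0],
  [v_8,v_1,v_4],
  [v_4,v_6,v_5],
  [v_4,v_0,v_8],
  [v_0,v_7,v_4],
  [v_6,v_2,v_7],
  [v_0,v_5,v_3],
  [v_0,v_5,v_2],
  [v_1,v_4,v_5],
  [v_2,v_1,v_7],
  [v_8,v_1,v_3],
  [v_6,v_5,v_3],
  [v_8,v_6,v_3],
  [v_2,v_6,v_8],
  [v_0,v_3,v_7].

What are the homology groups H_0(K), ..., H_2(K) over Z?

We work with the vertex ordering v_0 < v_1 < v_2 < v_3 < v_4 < v_5 < v_6 < v_7 < v_8. The simplices of K, each written with vertices in increasing order, are:

  0-simplices (9): [v_0], [v_1], [v_2], [v_3], [v_4], [v_5], [v_6], [v_7], [v_8]
  1-simplices (27): (27 of them)
  2-simplices (18): (18 of them)

giving chain groups C_0 ≅ Z^9, C_1 ≅ Z^27, C_2 ≅ Z^18.

Boundary ∂_1: C_1 → C_0 maps an edge to its endpoints' difference, ∂[p,q] = q − p. For instance
  ∂[v_2,v_5] = [v_5] − [v_2].
This gives a 9×27 integer matrix of rank 8; reducing to Smith normal form yields diagonal entries (1,1,1,1,1,1,1,1).

The boundary map ∂_2: C_2 → C_1 sends each 2-simplex [p,q,r] to [q,r] − [p,r] + [p,q]. For instance
  ∂[v_0,v_4,v_8] = [v_4,v_8] − [v_0,v_8] + [v_0,v_4],
  ∂[v_1,v_2,v_7] = [v_2,v_7] − [v_1,v_7] + [v_1,v_2].
The 27×18 boundary matrix has rank 17 and Smith normal form diag(1,1,1,1,1,1,1,1,1,1,1,1,1,1,1,1,1).

Computing H_k = (kernel of ∂_k) / (image of ∂_{k+1}):

  H_0: rank C_0 − rank ∂_1 = 9 − 8 = 1, and the invariant factors of ∂_1 are all 1, so H_0 = Z.
  H_1: rank ker ∂_1 − rank ∂_2 = (27 − 8) − 17 = 2, and the invariant factors of ∂_2 are all 1, so H_1 = Z^2.
  H_2: rank ker ∂_2 − rank ∂_3 = (18 − 17) − 0 = 1, and there is no ∂_3, so H_2 = Z.

H_0 = Z,  H_1 = Z^2,  H_2 = Z.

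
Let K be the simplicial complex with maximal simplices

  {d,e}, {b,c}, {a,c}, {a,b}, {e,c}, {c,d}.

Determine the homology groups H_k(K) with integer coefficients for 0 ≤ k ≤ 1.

H_0 = Z,  H_1 = Z^2.

Fix the vertex order a < b < c < d < e and write every simplex with vertices in increasing order. Then dim K = 1 and the simplices of K are:

  0-simplices (5): a, b, c, d, e
  1-simplices (6): ab, ac, bc, cd, ce, de

giving chain groups C_0 ≅ Z^5, C_1 ≅ Z^6.

The boundary map ∂_1: C_1 → C_0 maps an edge to its endpoints' difference, ∂[p,q] = q − p.
The resulting 5×6 matrix has rank 4, and its Smith normal form has invariant factors (1,1,1,1).

Now H_k = ker ∂_k / im ∂_{k+1}, so:

  H_0: rank C_0 − rank ∂_1 = 5 − 4 = 1, and the invariant factors of ∂_1 are all 1, so H_0 = Z.
  H_1: rank ker ∂_1 − rank ∂_2 = (6 − 4) − 0 = 2, and there is no ∂_2, so H_1 = Z^2.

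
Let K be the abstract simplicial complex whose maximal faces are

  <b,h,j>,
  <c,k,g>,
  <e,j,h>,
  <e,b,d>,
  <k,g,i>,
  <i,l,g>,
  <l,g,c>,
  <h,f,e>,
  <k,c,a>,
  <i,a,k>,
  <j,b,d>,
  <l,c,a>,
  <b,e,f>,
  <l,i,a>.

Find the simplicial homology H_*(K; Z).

H_0 = Z^2,  H_1 = Z,  H_2 = Z.

Take the total order a < b < c < d < e < f < g < h < i < j < k < l on the vertex set. Then K (dimension 2) consists of the simplices:

  0-simplices (12): a, b, c, d, e, f, g, h, i, j, k, l
  1-simplices (24): ac, ai, ak, al, bd, be, bf, bh, bj, cg, ck, cl, de, dj, ef, eh, ej, fh, gi, gk, gl, hj, ik, il
  2-simplices (14): ack, acl, aik, ail, bde, bdj, bef, bhj, cgk, cgl, efh, ehj, gik, gil

Hence C_0 ≅ Z^12, C_1 ≅ Z^24, C_2 ≅ Z^14.

Boundary ∂_1: C_1 → C_0 is given by ∂[p,q] = [q] − [p].
This gives a 12×24 integer matrix of rank 10; reducing to Smith normal form yields diagonal entries (1,1,1,1,1,1,1,1,1,1).

∂_2: C_2 → C_1 maps a triangle to the signed sum of its edges. For instance
  ∂aik = ik − ak + ai,
  ∂acl = cl − al + ac.
The resulting 24×14 matrix has rank 13, and its Smith normal form has invariant factors (1,1,1,1,1,1,1,1,1,1,1,1,1).

Reading off H_k = ker ∂_k / im ∂_{k+1}:

  H_0: rank C_0 − rank ∂_1 = 12 − 10 = 2, and the invariant factors of ∂_1 are all 1, so H_0 ≅ Z^2.
  H_1: rank ker ∂_1 − rank ∂_2 = (24 − 10) − 13 = 1, and the invariant factors of ∂_2 are all 1, so H_1 ≅ Z.
  H_2: rank ker ∂_2 − rank ∂_3 = (14 − 13) − 0 = 1, and there is no ∂_3, so H_2 ≅ Z.

As a check, the Euler characteristic is 12 − 24 + 14 = 2, which agrees with 2 − 1 + 1 = 2.
(K is a triangulation of the disjoint union of the 2-sphere S^2 and the cylinder S^1 x I.)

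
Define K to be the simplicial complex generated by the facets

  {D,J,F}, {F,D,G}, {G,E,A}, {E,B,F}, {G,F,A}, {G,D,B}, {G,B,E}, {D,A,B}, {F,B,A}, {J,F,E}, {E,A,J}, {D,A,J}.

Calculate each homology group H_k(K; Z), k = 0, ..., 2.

Order the vertices as A < B < D < E < F < G < J. Listing each simplex with vertices in this order, K has dimension 2 with simplices:

  0-simplices (7): A, B, D, E, F, G, J
  1-simplices (18): AB, AD, AE, AF, AG, AJ, BD, BE, BF, BG, DF, DG, DJ, EF, EG, EJ, FG, FJ
  2-simplices (12): ABD, ABF, ADJ, AEG, AEJ, AFG, BDG, BEF, BEG, DFG, DFJ, EFJ

giving chain groups C_0 ≅ Z^7, C_1 ≅ Z^18, C_2 ≅ Z^12.

∂_1: C_1 → C_0 is given by ∂[p,q] = [q] − [p]. For instance
  ∂EG = G − E.
As a 7×18 matrix over Z this has rank 6, with invariant factors (1,1,1,1,1,1).

∂_2: C_2 → C_1 acts by ∂[p,q,r] = [q,r] − [p,r] + [p,q]. For instance
  ∂BEF = EF − BF + BE,
  ∂EFJ = FJ − EJ + EF.
The 18×12 boundary matrix has rank 12 and Smith normal form diag(1,1,1,1,1,1,1,1,1,1,1,2).

Computing H_k = (kernel of ∂_k) / (image of ∂_{k+1}):

  H_0: rank C_0 − rank ∂_1 = 7 − 6 = 1, and the invariant factors of ∂_1 are all 1, so H_0 = Z.
  H_1: rank ker ∂_1 − rank ∂_2 = (18 − 6) − 12 = 0, and ∂_2 has invariant factor 2 > 1, so H_1 = Z_2.
  H_2: rank ker ∂_2 − rank ∂_3 = (12 − 12) − 0 = 0, and there is no ∂_3, so H_2 = 0.

As a check, the Euler characteristic is 7 − 18 + 12 = 1, which agrees with 1 − 0 + 0 = 1.
(K is a triangulation of the real projective plane RP^2.)

H_0 ≅ Z,  H_1 ≅ Z_2,  H_2 = 0.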